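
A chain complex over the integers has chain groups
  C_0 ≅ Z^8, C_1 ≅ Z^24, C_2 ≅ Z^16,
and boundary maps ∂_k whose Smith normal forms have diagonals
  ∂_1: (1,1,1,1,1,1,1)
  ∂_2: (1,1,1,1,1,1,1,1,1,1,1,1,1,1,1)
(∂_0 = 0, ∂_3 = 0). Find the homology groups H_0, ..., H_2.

H_0: b_0 = 8 − 0 − 7 = 1; torsion from ∂_1 factors > 1: none. So H_0 ≅ Z.
H_1: b_1 = 24 − 7 − 15 = 2; torsion from ∂_2 factors > 1: none. So H_1 ≅ Z^2.
H_2: b_2 = 16 − 15 − 0 = 1; torsion from ∂_3 factors > 1: none. So H_2 ≅ Z.

H_0 ≅ Z,  H_1 ≅ Z^2,  H_2 ≅ Z.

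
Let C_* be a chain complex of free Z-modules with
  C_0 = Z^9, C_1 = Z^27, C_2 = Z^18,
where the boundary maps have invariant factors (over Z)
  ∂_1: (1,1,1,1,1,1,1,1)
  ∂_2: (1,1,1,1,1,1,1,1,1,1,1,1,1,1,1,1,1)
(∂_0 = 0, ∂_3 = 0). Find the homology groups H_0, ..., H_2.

H_0: b_0 = 9 − 0 − 8 = 1; torsion from ∂_1 factors > 1: none. So H_0 = Z.
H_1: b_1 = 27 − 8 − 17 = 2; torsion from ∂_2 factors > 1: none. So H_1 = Z^2.
H_2: b_2 = 18 − 17 − 0 = 1; torsion from ∂_3 factors > 1: none. So H_2 = Z.

H_0 = Z,  H_1 = Z^2,  H_2 = Z.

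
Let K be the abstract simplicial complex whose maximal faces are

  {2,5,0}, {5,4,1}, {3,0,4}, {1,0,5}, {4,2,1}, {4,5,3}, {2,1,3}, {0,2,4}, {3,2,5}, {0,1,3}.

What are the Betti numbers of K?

K has 6 vertices, 15 edges, 10 triangles.
rank ∂_0 = 0, rank ∂_1 = 5 ⇒ b_0 = 6 − 0 − 5 = 1; all invariant factors of ∂_1 are 1 so no torsion. So H_0 ≅ Z.
rank ∂_1 = 5, rank ∂_2 = 10 ⇒ b_1 = 15 − 5 − 10 = 0; ∂_2 has invariant factor(s) [2] giving torsion. So H_1 ≅ Z/2Z.
rank ∂_2 = 10, rank ∂_3 = 0 ⇒ b_2 = 10 − 10 − 0 = 0. So H_2 ≅ 0.

b_0 = 1, b_1 = 0, b_2 = 0.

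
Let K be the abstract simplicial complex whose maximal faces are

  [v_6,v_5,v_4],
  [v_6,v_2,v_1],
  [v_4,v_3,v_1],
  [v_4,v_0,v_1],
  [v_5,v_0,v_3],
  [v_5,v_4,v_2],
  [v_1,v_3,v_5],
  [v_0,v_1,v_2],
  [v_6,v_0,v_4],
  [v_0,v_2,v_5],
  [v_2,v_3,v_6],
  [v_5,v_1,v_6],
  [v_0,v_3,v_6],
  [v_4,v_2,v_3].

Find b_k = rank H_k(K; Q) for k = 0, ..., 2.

b_0 = 1, b_1 = 2, b_2 = 1.

We work with the vertex ordering v_0 < v_1 < v_2 < v_3 < v_4 < v_5 < v_6. The simplices of K, each written with vertices in increasing order, are:

  0-simplices (7): [v_0], [v_1], [v_2], [v_3], [v_4], [v_5], [v_6]
  1-simplices (21): (21 of them)
  2-simplices (14): (14 of them)

so the chain groups are C_0 ≅ Z^7, C_1 ≅ Z^21, C_2 ≅ Z^14.

Boundary ∂_1: C_1 → C_0 maps an edge to its endpoints' difference, ∂[p,q] = q − p.
The 7×21 boundary matrix has rank 6 and Smith normal form diag(1,1,1,1,1,1).

The boundary map ∂_2: C_2 → C_1 sends each 2-simplex [p,q,r] to [q,r] − [p,r] + [p,q]. For instance
  ∂[v_0,v_3,v_6] = [v_3,v_6] − [v_0,v_6] + [v_0,v_3],
  ∂[v_2,v_4,v_5] = [v_4,v_5] − [v_2,v_5] + [v_2,v_4].
The 21×14 boundary matrix has rank 13 and Smith normal form diag(1,1,1,1,1,1,1,1,1,1,1,1,1).

Now H_k = ker ∂_k / im ∂_{k+1}, so:

  H_0: rank C_0 − rank ∂_1 = 7 − 6 = 1, and the invariant factors of ∂_1 are all 1, so H_0 ≅ Z.
  H_1: rank ker ∂_1 − rank ∂_2 = (21 − 6) − 13 = 2, and the invariant factors of ∂_2 are all 1, so H_1 ≅ Z^2.
  H_2: rank ker ∂_2 − rank ∂_3 = (14 − 13) − 0 = 1, and there is no ∂_3, so H_2 ≅ Z.

As a check, the Euler characteristic is 7 − 21 + 14 = 0, which agrees with 1 − 2 + 1 = 0.
(K is a triangulation of the torus T^2.)

Hence the Betti numbers are b_0 = 1, b_1 = 2, b_2 = 1.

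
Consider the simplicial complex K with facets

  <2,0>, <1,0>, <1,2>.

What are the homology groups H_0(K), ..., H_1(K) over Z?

H_0 = Z,  H_1 = Z.

Take the total order 0 < 1 < 2 on the vertex set. Then K (dimension 1) consists of the simplices:

  0-simplices (3): [0], [1], [2]
  1-simplices (3): [0,1], [0,2], [1,2]

giving chain groups C_0 ≅ Z^3, C_1 ≅ Z^3.

The boundary map ∂_1: C_1 → C_0 is given by ∂[p,q] = [q] − [p].
As a 3×3 matrix over Z this has rank 2, with invariant factors (1,1).

Computing H_k = (kernel of ∂_k) / (image of ∂_{k+1}):

  H_0: rank C_0 − rank ∂_1 = 3 − 2 = 1, and the invariant factors of ∂_1 are all 1, so H_0 ≅ Z.
  H_1: rank ker ∂_1 − rank ∂_2 = (3 − 2) − 0 = 1, and there is no ∂_2, so H_1 ≅ Z.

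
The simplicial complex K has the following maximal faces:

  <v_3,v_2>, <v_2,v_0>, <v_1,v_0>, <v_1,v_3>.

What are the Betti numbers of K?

b_0 = 1, b_1 = 1.

We work with the vertex ordering v_0 < v_1 < v_2 < v_3. The simplices of K, each written with vertices in increasing order, are:

  0-simplices (4): [v_0], [v_1], [v_2], [v_3]
  1-simplices (4): [v_0,v_1], [v_0,v_2], [v_1,v_3], [v_2,v_3]

giving chain groups C_0 ≅ Z^4, C_1 ≅ Z^4.

∂_1: C_1 → C_0 maps an edge to its endpoints' difference, ∂[p,q] = q − p. For instance
  ∂[v_0,v_1] = [v_1] − [v_0].
The resulting 4×4 matrix has rank 3, and its Smith normal form has invariant factors (1,1,1).

Computing H_k = (kernel of ∂_k) / (image of ∂_{k+1}):

  H_0: rank C_0 − rank ∂_1 = 4 − 3 = 1, and the invariant factors of ∂_1 are all 1, so H_0 ≅ Z.
  H_1: rank ker ∂_1 − rank ∂_2 = (4 − 3) − 0 = 1, and there is no ∂_2, so H_1 ≅ Z.

Hence the Betti numbers are b_0 = 1, b_1 = 1.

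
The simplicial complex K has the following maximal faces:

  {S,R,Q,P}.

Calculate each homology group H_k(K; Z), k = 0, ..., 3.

H_0 = Z,  H_1 = 0,  H_2 = 0,  H_3 = 0.

Order the vertices as P < Q < R < S. Listing each simplex with vertices in this order, K has dimension 3 with simplices:

  0-simplices (4): P, Q, R, S
  1-simplices (6): PQ, PR, PS, QR, QS, RS
  2-simplices (4): PQR, PQS, PRS, QRS
  3-simplices (1): PQRS

Hence C_0 ≅ Z^4, C_1 ≅ Z^6, C_2 ≅ Z^4, C_3 ≅ Z^1.

∂_1: C_1 → C_0 maps an edge to its endpoints' difference, ∂[p,q] = q − p. For instance
  ∂PR = R − P.
The 4×6 boundary matrix has rank 3 and Smith normal form diag(1,1,1).

The boundary map ∂_2: C_2 → C_1 sends each 2-simplex [p,q,r] to [q,r] − [p,r] + [p,q]. For instance
  ∂PQR = QR − PR + PQ,
  ∂QRS = RS − QS + QR.
As a 6×4 matrix over Z this has rank 3, with invariant factors (1,1,1).

The boundary map ∂_3: C_3 → C_2 sends each 3-simplex σ to the alternating sum Σ_i (−1)^i (σ with its i-th vertex removed). For instance
  ∂PQRS = QRS − PRS + PQS − PQR.
The resulting 4×1 matrix has rank 1, and its Smith normal form has invariant factors (1).

Computing H_k = (kernel of ∂_k) / (image of ∂_{k+1}):

  H_0: rank C_0 − rank ∂_1 = 4 − 3 = 1, and the invariant factors of ∂_1 are all 1, so H_0 ≅ Z.
  H_1: rank ker ∂_1 − rank ∂_2 = (6 − 3) − 3 = 0, and the invariant factors of ∂_2 are all 1, so H_1 ≅ 0.
  H_2: rank ker ∂_2 − rank ∂_3 = (4 − 3) − 1 = 0, and the invariant factors of ∂_3 are all 1, so H_2 ≅ 0.
  H_3: rank ker ∂_3 − rank ∂_4 = (1 − 1) − 0 = 0, and there is no ∂_4, so H_3 ≅ 0.

As a check, the Euler characteristic is 4 − 6 + 4 − 1 = 1, which agrees with 1 − 0 + 0 − 0 = 1.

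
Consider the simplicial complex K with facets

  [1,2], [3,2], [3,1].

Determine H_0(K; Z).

K has 3 vertices, 3 edges.
rank ∂_0 = 0, rank ∂_1 = 2 ⇒ b_0 = 3 − 0 − 2 = 1; all invariant factors of ∂_1 are 1 so no torsion. So H_0 ≅ Z.

H_0 ≅ Z.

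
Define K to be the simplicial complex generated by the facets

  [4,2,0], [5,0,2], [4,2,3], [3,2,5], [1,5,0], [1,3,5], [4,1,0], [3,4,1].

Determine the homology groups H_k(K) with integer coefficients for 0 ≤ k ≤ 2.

Order the vertices as 0 < 1 < 2 < 3 < 4 < 5. Listing each simplex with vertices in this order, K has dimension 2 with simplices:

  0-simplices (6): [0], [1], [2], [3], [4], [5]
  1-simplices (12): [0,1], [0,2], [0,4], [0,5], [1,3], [1,4], [1,5], [2,3], [2,4], [2,5], [3,4], [3,5]
  2-simplices (8): [0,1,4], [0,1,5], [0,2,4], [0,2,5], [1,3,4], [1,3,5], [2,3,4], [2,3,5]

so the chain groups are C_0 ≅ Z^6, C_1 ≅ Z^12, C_2 ≅ Z^8.

The boundary map ∂_1: C_1 → C_0 maps an edge to its endpoints' difference, ∂[p,q] = q − p.
This gives a 6×12 integer matrix of rank 5; reducing to Smith normal form yields diagonal entries (1,1,1,1,1).

∂_2: C_2 → C_1 acts by ∂[p,q,r] = [q,r] − [p,r] + [p,q]. For instance
  ∂[1,3,4] = [3,4] − [1,4] + [1,3],
  ∂[2,3,5] = [3,5] − [2,5] + [2,3].
The resulting 12×8 matrix has rank 7, and its Smith normal form has invariant factors (1,1,1,1,1,1,1).

Now H_k = ker ∂_k / im ∂_{k+1}, so:

  H_0: rank C_0 − rank ∂_1 = 6 − 5 = 1, and the invariant factors of ∂_1 are all 1, so H_0 = Z.
  H_1: rank ker ∂_1 − rank ∂_2 = (12 − 5) − 7 = 0, and the invariant factors of ∂_2 are all 1, so H_1 = 0.
  H_2: rank ker ∂_2 − rank ∂_3 = (8 − 7) − 0 = 1, and there is no ∂_3, so H_2 = Z.

As a check, the Euler characteristic is 6 − 12 + 8 = 2, which agrees with 1 − 0 + 1 = 2.
(K is a triangulation of the 2-sphere S^2.)

H_0 ≅ Z,  H_1 = 0,  H_2 ≅ Z.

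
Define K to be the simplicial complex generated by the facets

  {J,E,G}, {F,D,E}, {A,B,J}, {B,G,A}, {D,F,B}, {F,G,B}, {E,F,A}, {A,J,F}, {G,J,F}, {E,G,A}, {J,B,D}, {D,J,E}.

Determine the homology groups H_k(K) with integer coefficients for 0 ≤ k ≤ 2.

H_0 = Z,  H_1 = Z/2,  H_2 = 0.

Order the vertices as A < B < D < E < F < G < J. Listing each simplex with vertices in this order, K has dimension 2 with simplices:

  0-simplices (7): A, B, D, E, F, G, J
  1-simplices (18): AB, AE, AF, AG, AJ, BD, BF, BG, BJ, DE, DF, DJ, EF, EG, EJ, FG, FJ, GJ
  2-simplices (12): ABG, ABJ, AEF, AEG, AFJ, BDF, BDJ, BFG, DEF, DEJ, EGJ, FGJ

Hence C_0 ≅ Z^7, C_1 ≅ Z^18, C_2 ≅ Z^12.

Boundary ∂_1: C_1 → C_0 maps an edge to its endpoints' difference, ∂[p,q] = q − p.
As a 7×18 matrix over Z this has rank 6, with invariant factors (1,1,1,1,1,1).

∂_2: C_2 → C_1 maps a triangle to the signed sum of its edges. For instance
  ∂EGJ = GJ − EJ + EG,
  ∂ABG = BG − AG + AB.
The resulting 18×12 matrix has rank 12, and its Smith normal form has invariant factors (1,1,1,1,1,1,1,1,1,1,1,2).

Reading off H_k = ker ∂_k / im ∂_{k+1}:

  H_0: rank C_0 − rank ∂_1 = 7 − 6 = 1, and the invariant factors of ∂_1 are all 1, so H_0 = Z.
  H_1: rank ker ∂_1 − rank ∂_2 = (18 − 6) − 12 = 0, and ∂_2 has invariant factor 2 > 1, so H_1 = Z/2.
  H_2: rank ker ∂_2 − rank ∂_3 = (12 − 12) − 0 = 0, and there is no ∂_3, so H_2 = 0.

As a check, the Euler characteristic is 7 − 18 + 12 = 1, which agrees with 1 − 0 + 0 = 1.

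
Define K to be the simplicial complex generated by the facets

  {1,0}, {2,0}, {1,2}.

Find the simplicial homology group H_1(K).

K has 3 vertices, 3 edges.
rank ∂_1 = 2, rank ∂_2 = 0 ⇒ b_1 = 3 − 2 − 0 = 1. So H_1 = Z.

H_1 ≅ Z.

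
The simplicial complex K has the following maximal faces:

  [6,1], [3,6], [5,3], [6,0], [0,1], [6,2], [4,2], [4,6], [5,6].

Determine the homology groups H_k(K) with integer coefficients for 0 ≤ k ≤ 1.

H_0 ≅ Z,  H_1 ≅ Z^3.

Order the vertices as 0 < 1 < 2 < 3 < 4 < 5 < 6. Listing each simplex with vertices in this order, K has dimension 1 with simplices:

  0-simplices (7): [0], [1], [2], [3], [4], [5], [6]
  1-simplices (9): [0,1], [0,6], [1,6], [2,4], [2,6], [3,5], [3,6], [4,6], [5,6]

Hence C_0 ≅ Z^7, C_1 ≅ Z^9.

The boundary map ∂_1: C_1 → C_0 sends each edge [p,q] (with p < q) to q − p.
This gives a 7×9 integer matrix of rank 6; reducing to Smith normal form yields diagonal entries (1,1,1,1,1,1).

Computing H_k = (kernel of ∂_k) / (image of ∂_{k+1}):

  H_0: rank C_0 − rank ∂_1 = 7 − 6 = 1, and the invariant factors of ∂_1 are all 1, so H_0 ≅ Z.
  H_1: rank ker ∂_1 − rank ∂_2 = (9 − 6) − 0 = 3, and there is no ∂_2, so H_1 ≅ Z^3.

(K is a triangulation of a wedge of 3 circles.)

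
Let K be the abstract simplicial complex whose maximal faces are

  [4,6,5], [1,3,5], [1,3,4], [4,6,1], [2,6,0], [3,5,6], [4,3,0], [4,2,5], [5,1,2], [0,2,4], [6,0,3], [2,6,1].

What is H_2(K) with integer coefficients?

H_2 = 0.

Fix the vertex order 0 < 1 < 2 < 3 < 4 < 5 < 6 and write every simplex with vertices in increasing order. Then dim K = 2 and the simplices of K are:

  0-simplices (7): [0], [1], [2], [3], [4], [5], [6]
  1-simplices (18): [0,2], [0,3], [0,4], [0,6], [1,2], [1,3], [1,4], [1,5], [1,6], [2,4], [2,5], [2,6], [3,4], [3,5], [3,6], [4,5], [4,6], [5,6]
  2-simplices (12): [0,2,4], [0,2,6], [0,3,4], [0,3,6], [1,2,5], [1,2,6], [1,3,4], [1,3,5], [1,4,6], [2,4,5], [3,5,6], [4,5,6]

Hence C_0 ≅ Z^7, C_1 ≅ Z^18, C_2 ≅ Z^12.

The boundary map ∂_1: C_1 → C_0 sends each edge [p,q] (with p < q) to q − p.
As a 7×18 matrix over Z this has rank 6, with invariant factors (1,1,1,1,1,1).

∂_2: C_2 → C_1 sends each 2-simplex [p,q,r] to [q,r] − [p,r] + [p,q]. For instance
  ∂[1,2,6] = [2,6] − [1,6] + [1,2],
  ∂[0,2,4] = [2,4] − [0,4] + [0,2].
As a 18×12 matrix over Z this has rank 12, with invariant factors (1,1,1,1,1,1,1,1,1,1,1,2).

Reading off H_k = ker ∂_k / im ∂_{k+1}:

  H_2: rank ker ∂_2 − rank ∂_3 = (12 − 12) − 0 = 0, and there is no ∂_3, so H_2 ≅ 0.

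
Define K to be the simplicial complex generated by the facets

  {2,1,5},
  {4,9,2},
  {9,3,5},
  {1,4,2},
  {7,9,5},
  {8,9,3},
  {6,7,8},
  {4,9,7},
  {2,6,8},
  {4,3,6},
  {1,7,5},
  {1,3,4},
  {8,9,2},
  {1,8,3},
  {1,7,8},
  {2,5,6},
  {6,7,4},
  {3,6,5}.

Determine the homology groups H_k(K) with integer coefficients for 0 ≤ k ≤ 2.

H_0 ≅ Z,  H_1 ≅ Z^2,  H_2 ≅ Z.

We work with the vertex ordering 1 < 2 < 3 < 4 < 5 < 6 < 7 < 8 < 9. The simplices of K, each written with vertices in increasing order, are:

  0-simplices (9): [1], [2], [3], [4], [5], [6], [7], [8], [9]
  1-simplices (27): (27 of them)
  2-simplices (18): [1,2,4], [1,2,5], [1,3,4], [1,3,8], [1,5,7], [1,7,8], [2,4,9], [2,5,6], [2,6,8], [2,8,9], [3,4,6], [3,5,6], [3,5,9], [3,8,9], [4,6,7], [4,7,9], [5,7,9], [6,7,8]

so the chain groups are C_0 ≅ Z^9, C_1 ≅ Z^27, C_2 ≅ Z^18.

∂_1: C_1 → C_0 is given by ∂[p,q] = [q] − [p].
As a 9×27 matrix over Z this has rank 8, with invariant factors (1,1,1,1,1,1,1,1).

The boundary map ∂_2: C_2 → C_1 maps a triangle to the signed sum of its edges. For instance
  ∂[2,4,9] = [4,9] − [2,9] + [2,4],
  ∂[1,5,7] = [5,7] − [1,7] + [1,5].
This gives a 27×18 integer matrix of rank 17; reducing to Smith normal form yields diagonal entries (1,1,1,1,1,1,1,1,1,1,1,1,1,1,1,1,1).

Computing H_k = (kernel of ∂_k) / (image of ∂_{k+1}):

  H_0: rank C_0 − rank ∂_1 = 9 − 8 = 1, and the invariant factors of ∂_1 are all 1, so H_0 = Z.
  H_1: rank ker ∂_1 − rank ∂_2 = (27 − 8) − 17 = 2, and the invariant factors of ∂_2 are all 1, so H_1 = Z^2.
  H_2: rank ker ∂_2 − rank ∂_3 = (18 − 17) − 0 = 1, and there is no ∂_3, so H_2 = Z.

As a check, the Euler characteristic is 9 − 27 + 18 = 0, which agrees with 1 − 2 + 1 = 0.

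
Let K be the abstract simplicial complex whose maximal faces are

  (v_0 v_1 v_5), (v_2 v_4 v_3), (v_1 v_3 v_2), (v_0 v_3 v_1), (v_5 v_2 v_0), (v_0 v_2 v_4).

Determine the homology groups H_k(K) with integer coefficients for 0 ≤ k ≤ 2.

H_0 ≅ Z,  H_1 ≅ Z,  H_2 = 0.

Fix the vertex order v_0 < v_1 < v_2 < v_3 < v_4 < v_5 and write every simplex with vertices in increasing order. Then dim K = 2 and the simplices of K are:

  0-simplices (6): [v_0], [v_1], [v_2], [v_3], [v_4], [v_5]
  1-simplices (12): [v_0,v_1], [v_0,v_2], [v_0,v_3], [v_0,v_4], [v_0,v_5], [v_1,v_2], [v_1,v_3], [v_1,v_5], [v_2,v_3], [v_2,v_4], [v_2,v_5], [v_3,v_4]
  2-simplices (6): [v_0,v_1,v_3], [v_0,v_1,v_5], [v_0,v_2,v_4], [v_0,v_2,v_5], [v_1,v_2,v_3], [v_2,v_3,v_4]

giving chain groups C_0 ≅ Z^6, C_1 ≅ Z^12, C_2 ≅ Z^6.

The boundary map ∂_1: C_1 → C_0 is given by ∂[p,q] = [q] − [p]. For instance
  ∂[v_0,v_3] = [v_3] − [v_0].
As a 6×12 matrix over Z this has rank 5, with invariant factors (1,1,1,1,1).

∂_2: C_2 → C_1 acts by ∂[p,q,r] = [q,r] − [p,r] + [p,q]. For instance
  ∂[v_0,v_2,v_5] = [v_2,v_5] − [v_0,v_5] + [v_0,v_2],
  ∂[v_0,v_2,v_4] = [v_2,v_4] − [v_0,v_4] + [v_0,v_2].
This gives a 12×6 integer matrix of rank 6; reducing to Smith normal form yields diagonal entries (1,1,1,1,1,1).

Now H_k = ker ∂_k / im ∂_{k+1}, so:

  H_0: rank C_0 − rank ∂_1 = 6 − 5 = 1, and the invariant factors of ∂_1 are all 1, so H_0 = Z.
  H_1: rank ker ∂_1 − rank ∂_2 = (12 − 5) − 6 = 1, and the invariant factors of ∂_2 are all 1, so H_1 = Z.
  H_2: rank ker ∂_2 − rank ∂_3 = (6 − 6) − 0 = 0, and there is no ∂_3, so H_2 = 0.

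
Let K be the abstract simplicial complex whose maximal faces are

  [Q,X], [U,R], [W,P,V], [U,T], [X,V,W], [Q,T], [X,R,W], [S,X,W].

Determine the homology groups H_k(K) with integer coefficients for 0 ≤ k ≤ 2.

H_0 = Z,  H_1 = Z,  H_2 = 0.

We work with the vertex ordering P < Q < R < S < T < U < V < W < X. The simplices of K, each written with vertices in increasing order, are:

  0-simplices (9): P, Q, R, S, T, U, V, W, X
  1-simplices (13): PV, PW, QT, QX, RU, RW, RX, SW, SX, TU, VW, VX, WX
  2-simplices (4): PVW, RWX, SWX, VWX

so the chain groups are C_0 ≅ Z^9, C_1 ≅ Z^13, C_2 ≅ Z^4.

Boundary ∂_1: C_1 → C_0 sends each edge [p,q] (with p < q) to q − p. For instance
  ∂SW = W − S.
The 9×13 boundary matrix has rank 8 and Smith normal form diag(1,1,1,1,1,1,1,1).

∂_2: C_2 → C_1 sends each 2-simplex [p,q,r] to [q,r] − [p,r] + [p,q]. For instance
  ∂PVW = VW − PW + PV,
  ∂RWX = WX − RX + RW.
The 13×4 boundary matrix has rank 4 and Smith normal form diag(1,1,1,1).

Now H_k = ker ∂_k / im ∂_{k+1}, so:

  H_0: rank C_0 − rank ∂_1 = 9 − 8 = 1, and the invariant factors of ∂_1 are all 1, so H_0 ≅ Z.
  H_1: rank ker ∂_1 − rank ∂_2 = (13 − 8) − 4 = 1, and the invariant factors of ∂_2 are all 1, so H_1 ≅ Z.
  H_2: rank ker ∂_2 − rank ∂_3 = (4 − 4) − 0 = 0, and there is no ∂_3, so H_2 ≅ 0.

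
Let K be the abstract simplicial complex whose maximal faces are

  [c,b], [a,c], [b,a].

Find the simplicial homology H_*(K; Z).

H_0 ≅ Z,  H_1 ≅ Z.

Take the total order a < b < c on the vertex set. Then K (dimension 1) consists of the simplices:

  0-simplices (3): a, b, c
  1-simplices (3): ab, ac, bc

Hence C_0 ≅ Z^3, C_1 ≅ Z^3.

∂_1: C_1 → C_0 is given by ∂[p,q] = [q] − [p]. For instance
  ∂bc = c − b.
The 3×3 boundary matrix has rank 2 and Smith normal form diag(1,1).

Now H_k = ker ∂_k / im ∂_{k+1}, so:

  H_0: rank C_0 − rank ∂_1 = 3 − 2 = 1, and the invariant factors of ∂_1 are all 1, so H_0 = Z.
  H_1: rank ker ∂_1 − rank ∂_2 = (3 − 2) − 0 = 1, and there is no ∂_2, so H_1 = Z.

As a check, the Euler characteristic is 3 − 3 = 0, which agrees with 1 − 1 = 0.
(K is a triangulation of the circle S^1.)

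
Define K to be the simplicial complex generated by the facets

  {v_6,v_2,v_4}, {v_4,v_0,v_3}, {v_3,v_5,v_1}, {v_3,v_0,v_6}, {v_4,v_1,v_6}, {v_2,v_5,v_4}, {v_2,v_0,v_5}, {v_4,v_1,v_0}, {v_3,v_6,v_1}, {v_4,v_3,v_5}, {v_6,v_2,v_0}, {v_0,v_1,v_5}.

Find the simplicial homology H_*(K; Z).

K has 7 vertices, 18 edges, 12 triangles.
rank ∂_0 = 0, rank ∂_1 = 6 ⇒ b_0 = 7 − 0 − 6 = 1; all invariant factors of ∂_1 are 1 so no torsion. So H_0 = Z.
rank ∂_1 = 6, rank ∂_2 = 12 ⇒ b_1 = 18 − 6 − 12 = 0; ∂_2 has invariant factor(s) [2] giving torsion. So H_1 = Z/2Z.
rank ∂_2 = 12, rank ∂_3 = 0 ⇒ b_2 = 12 − 12 − 0 = 0. So H_2 = 0.

H_0 ≅ Z,  H_1 ≅ Z/2Z,  H_2 = 0.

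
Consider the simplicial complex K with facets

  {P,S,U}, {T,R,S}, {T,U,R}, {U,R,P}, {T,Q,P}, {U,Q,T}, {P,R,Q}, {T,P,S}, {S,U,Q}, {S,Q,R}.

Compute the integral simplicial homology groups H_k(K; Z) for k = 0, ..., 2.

H_0 ≅ Z,  H_1 ≅ Z_2,  H_2 = 0.

Order the vertices as P < Q < R < S < T < U. Listing each simplex with vertices in this order, K has dimension 2 with simplices:

  0-simplices (6): P, Q, R, S, T, U
  1-simplices (15): PQ, PR, PS, PT, PU, QR, QS, QT, QU, RS, RT, RU, ST, SU, TU
  2-simplices (10): PQR, PQT, PRU, PST, PSU, QRS, QSU, QTU, RST, RTU

Hence C_0 ≅ Z^6, C_1 ≅ Z^15, C_2 ≅ Z^10.

The boundary map ∂_1: C_1 → C_0 sends each edge [p,q] (with p < q) to q − p.
As a 6×15 matrix over Z this has rank 5, with invariant factors (1,1,1,1,1).

The boundary map ∂_2: C_2 → C_1 acts by ∂[p,q,r] = [q,r] − [p,r] + [p,q]. For instance
  ∂RST = ST − RT + RS,
  ∂PQT = QT − PT + PQ.
This gives a 15×10 integer matrix of rank 10; reducing to Smith normal form yields diagonal entries (1,1,1,1,1,1,1,1,1,2).

From H_k ≅ ker(∂_k) / im(∂_{k+1}) we obtain:

  H_0: rank C_0 − rank ∂_1 = 6 − 5 = 1, and the invariant factors of ∂_1 are all 1, so H_0 = Z.
  H_1: rank ker ∂_1 − rank ∂_2 = (15 − 5) − 10 = 0, and ∂_2 has invariant factor 2 > 1, so H_1 = Z_2.
  H_2: rank ker ∂_2 − rank ∂_3 = (10 − 10) − 0 = 0, and there is no ∂_3, so H_2 = 0.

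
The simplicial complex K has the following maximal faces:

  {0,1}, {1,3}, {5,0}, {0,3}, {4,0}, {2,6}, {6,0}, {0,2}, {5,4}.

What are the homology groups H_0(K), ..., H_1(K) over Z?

H_0 ≅ Z,  H_1 ≅ Z^3.

K has 7 vertices, 9 edges.
rank ∂_0 = 0, rank ∂_1 = 6 ⇒ b_0 = 7 − 0 − 6 = 1; all invariant factors of ∂_1 are 1 so no torsion. So H_0 ≅ Z.
rank ∂_1 = 6, rank ∂_2 = 0 ⇒ b_1 = 9 − 6 − 0 = 3. So H_1 ≅ Z^3.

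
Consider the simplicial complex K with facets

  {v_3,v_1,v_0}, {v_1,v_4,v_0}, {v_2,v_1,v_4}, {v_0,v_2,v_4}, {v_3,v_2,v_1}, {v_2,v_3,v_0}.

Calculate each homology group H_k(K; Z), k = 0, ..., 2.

We work with the vertex ordering v_0 < v_1 < v_2 < v_3 < v_4. The simplices of K, each written with vertices in increasing order, are:

  0-simplices (5): [v_0], [v_1], [v_2], [v_3], [v_4]
  1-simplices (9): [v_0,v_1], [v_0,v_2], [v_0,v_3], [v_0,v_4], [v_1,v_2], [v_1,v_3], [v_1,v_4], [v_2,v_3], [v_2,v_4]
  2-simplices (6): [v_0,v_1,v_3], [v_0,v_1,v_4], [v_0,v_2,v_3], [v_0,v_2,v_4], [v_1,v_2,v_3], [v_1,v_2,v_4]

so the chain groups are C_0 ≅ Z^5, C_1 ≅ Z^9, C_2 ≅ Z^6.

∂_1: C_1 → C_0 maps an edge to its endpoints' difference, ∂[p,q] = q − p. For instance
  ∂[v_1,v_3] = [v_3] − [v_1].
The resulting 5×9 matrix has rank 4, and its Smith normal form has invariant factors (1,1,1,1).

The boundary map ∂_2: C_2 → C_1 acts by ∂[p,q,r] = [q,r] − [p,r] + [p,q]. For instance
  ∂[v_1,v_2,v_3] = [v_2,v_3] − [v_1,v_3] + [v_1,v_2],
  ∂[v_0,v_1,v_3] = [v_1,v_3] − [v_0,v_3] + [v_0,v_1].
The 9×6 boundary matrix has rank 5 and Smith normal form diag(1,1,1,1,1).

From H_k ≅ ker(∂_k) / im(∂_{k+1}) we obtain:

  H_0: rank C_0 − rank ∂_1 = 5 − 4 = 1, and the invariant factors of ∂_1 are all 1, so H_0 = Z.
  H_1: rank ker ∂_1 − rank ∂_2 = (9 − 4) − 5 = 0, and the invariant factors of ∂_2 are all 1, so H_1 = 0.
  H_2: rank ker ∂_2 − rank ∂_3 = (6 − 5) − 0 = 1, and there is no ∂_3, so H_2 = Z.

H_0 ≅ Z,  H_1 = 0,  H_2 ≅ Z.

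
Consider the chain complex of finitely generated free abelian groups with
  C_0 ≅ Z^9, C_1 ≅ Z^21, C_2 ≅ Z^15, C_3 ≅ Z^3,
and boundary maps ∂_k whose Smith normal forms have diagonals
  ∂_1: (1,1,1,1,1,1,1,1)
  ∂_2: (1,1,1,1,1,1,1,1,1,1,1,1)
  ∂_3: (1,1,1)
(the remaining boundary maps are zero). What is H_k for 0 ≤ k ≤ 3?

H_0 ≅ Z,  H_1 ≅ Z,  H_2 = 0,  H_3 = 0.

H_0: b_0 = 9 − 0 − 8 = 1; torsion from ∂_1 factors > 1: none. So H_0 ≅ Z.
H_1: b_1 = 21 − 8 − 12 = 1; torsion from ∂_2 factors > 1: none. So H_1 ≅ Z.
H_2: b_2 = 15 − 12 − 3 = 0; torsion from ∂_3 factors > 1: none. So H_2 ≅ 0.
H_3: b_3 = 3 − 3 − 0 = 0; torsion from ∂_4 factors > 1: none. So H_3 ≅ 0.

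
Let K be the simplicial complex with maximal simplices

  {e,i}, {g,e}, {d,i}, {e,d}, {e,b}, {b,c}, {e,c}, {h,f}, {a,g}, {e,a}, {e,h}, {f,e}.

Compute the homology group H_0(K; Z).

Take the total order a < b < c < d < e < f < g < h < i on the vertex set. Then K (dimension 1) consists of the simplices:

  0-simplices (9): a, b, c, d, e, f, g, h, i
  1-simplices (12): ae, ag, bc, be, ce, de, di, ef, eg, eh, ei, fh

so the chain groups are C_0 ≅ Z^9, C_1 ≅ Z^12.

Boundary ∂_1: C_1 → C_0 maps an edge to its endpoints' difference, ∂[p,q] = q − p.
The 9×12 boundary matrix has rank 8 and Smith normal form diag(1,1,1,1,1,1,1,1).

Reading off H_k = ker ∂_k / im ∂_{k+1}:

  H_0: rank C_0 − rank ∂_1 = 9 − 8 = 1, and the invariant factors of ∂_1 are all 1, so H_0 = Z.

H_0 = Z.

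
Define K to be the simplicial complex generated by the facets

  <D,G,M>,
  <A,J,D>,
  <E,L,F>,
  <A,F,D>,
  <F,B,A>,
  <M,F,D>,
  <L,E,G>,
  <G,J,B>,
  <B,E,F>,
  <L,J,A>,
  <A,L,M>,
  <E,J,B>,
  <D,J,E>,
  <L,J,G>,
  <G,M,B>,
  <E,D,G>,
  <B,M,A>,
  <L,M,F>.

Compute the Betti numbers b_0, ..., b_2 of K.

Order the vertices as A < B < D < E < F < G < J < L < M. Listing each simplex with vertices in this order, K has dimension 2 with simplices:

  0-simplices (9): A, B, D, E, F, G, J, L, M
  1-simplices (27): AB, AD, AF, AJ, AL, AM, BE, BF, BG, BJ, BM, DE, DF, DG, DJ, DM, EF, EG, EJ, EL, FL, FM, GJ, GL, GM, JL, LM
  2-simplices (18): ABF, ABM, ADF, ADJ, AJL, ALM, BEF, BEJ, BGJ, BGM, DEG, DEJ, DFM, DGM, EFL, EGL, FLM, GJL

Hence C_0 ≅ Z^9, C_1 ≅ Z^27, C_2 ≅ Z^18.

The boundary map ∂_1: C_1 → C_0 sends each edge [p,q] (with p < q) to q − p.
As a 9×27 matrix over Z this has rank 8, with invariant factors (1,1,1,1,1,1,1,1).

The boundary map ∂_2: C_2 → C_1 sends each 2-simplex [p,q,r] to [q,r] − [p,r] + [p,q]. For instance
  ∂AJL = JL − AL + AJ,
  ∂DEJ = EJ − DJ + DE.
The 27×18 boundary matrix has rank 18 and Smith normal form diag(1,1,1,1,1,1,1,1,1,1,1,1,1,1,1,1,1,2).

Computing H_k = (kernel of ∂_k) / (image of ∂_{k+1}):

  H_0: rank C_0 − rank ∂_1 = 9 − 8 = 1, and the invariant factors of ∂_1 are all 1, so H_0 = Z.
  H_1: rank ker ∂_1 − rank ∂_2 = (27 − 8) − 18 = 1, and ∂_2 has invariant factor 2 > 1, so H_1 = Z ⊕ Z/2.
  H_2: rank ker ∂_2 − rank ∂_3 = (18 − 18) − 0 = 0, and there is no ∂_3, so H_2 = 0.

As a check, the Euler characteristic is 9 − 27 + 18 = 0, which agrees with 1 − 1 + 0 = 0.

Hence the Betti numbers are b_0 = 1, b_1 = 1, b_2 = 0.

b_0 = 1, b_1 = 1, b_2 = 0.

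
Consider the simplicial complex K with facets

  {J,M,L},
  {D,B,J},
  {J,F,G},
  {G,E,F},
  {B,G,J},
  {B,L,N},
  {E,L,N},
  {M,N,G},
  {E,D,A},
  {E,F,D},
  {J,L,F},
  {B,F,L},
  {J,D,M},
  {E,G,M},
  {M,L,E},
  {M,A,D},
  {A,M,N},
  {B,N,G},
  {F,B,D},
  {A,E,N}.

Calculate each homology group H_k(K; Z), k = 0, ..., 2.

K has 10 vertices, 30 edges, 20 triangles.
rank ∂_0 = 0, rank ∂_1 = 9 ⇒ b_0 = 10 − 0 − 9 = 1; all invariant factors of ∂_1 are 1 so no torsion. So H_0 ≅ Z.
rank ∂_1 = 9, rank ∂_2 = 20 ⇒ b_1 = 30 − 9 − 20 = 1; ∂_2 has invariant factor(s) [2] giving torsion. So H_1 ≅ Z ⊕ Z/2Z.
rank ∂_2 = 20, rank ∂_3 = 0 ⇒ b_2 = 20 − 20 − 0 = 0. So H_2 ≅ 0.

H_0 ≅ Z,  H_1 ≅ Z ⊕ Z/2Z,  H_2 = 0.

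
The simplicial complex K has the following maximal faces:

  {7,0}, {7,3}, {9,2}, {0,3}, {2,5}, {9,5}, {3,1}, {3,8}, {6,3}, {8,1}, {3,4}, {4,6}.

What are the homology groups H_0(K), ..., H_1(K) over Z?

H_0 = Z^2,  H_1 = Z^4.

Order the vertices as 0 < 1 < 2 < 3 < 4 < 5 < 6 < 7 < 8 < 9. Listing each simplex with vertices in this order, K has dimension 1 with simplices:

  0-simplices (10): [0], [1], [2], [3], [4], [5], [6], [7], [8], [9]
  1-simplices (12): [0,3], [0,7], [1,3], [1,8], [2,5], [2,9], [3,4], [3,6], [3,7], [3,8], [4,6], [5,9]

so the chain groups are C_0 ≅ Z^10, C_1 ≅ Z^12.

Boundary ∂_1: C_1 → C_0 maps an edge to its endpoints' difference, ∂[p,q] = q − p. For instance
  ∂[3,6] = [6] − [3].
As a 10×12 matrix over Z this has rank 8, with invariant factors (1,1,1,1,1,1,1,1).

From H_k ≅ ker(∂_k) / im(∂_{k+1}) we obtain:

  H_0: rank C_0 − rank ∂_1 = 10 − 8 = 2, and the invariant factors of ∂_1 are all 1, so H_0 = Z^2.
  H_1: rank ker ∂_1 − rank ∂_2 = (12 − 8) − 0 = 4, and there is no ∂_2, so H_1 = Z^4.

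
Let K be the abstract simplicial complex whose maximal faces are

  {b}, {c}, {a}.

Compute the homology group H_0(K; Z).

Order the vertices as a < b < c. Listing each simplex with vertices in this order, K has dimension 0 with simplices:

  0-simplices (3): a, b, c

giving chain groups C_0 ≅ Z^3.

Reading off H_k = ker ∂_k / im ∂_{k+1}:

  H_0: rank C_0 − rank ∂_1 = 3 − 0 = 3, and there is no ∂_1, so H_0 ≅ Z^3.

(K is a triangulation of a set of 3 points.)

H_0 = Z^3.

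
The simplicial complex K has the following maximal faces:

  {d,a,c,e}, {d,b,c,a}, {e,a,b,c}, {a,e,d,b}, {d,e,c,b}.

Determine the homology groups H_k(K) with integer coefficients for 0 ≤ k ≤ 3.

Order the vertices as a < b < c < d < e. Listing each simplex with vertices in this order, K has dimension 3 with simplices:

  0-simplices (5): a, b, c, d, e
  1-simplices (10): ab, ac, ad, ae, bc, bd, be, cd, ce, de
  2-simplices (10): abc, abd, abe, acd, ace, ade, bcd, bce, bde, cde
  3-simplices (5): abcd, abce, abde, acde, bcde

giving chain groups C_0 ≅ Z^5, C_1 ≅ Z^10, C_2 ≅ Z^10, C_3 ≅ Z^5.

∂_1: C_1 → C_0 sends each edge [p,q] (with p < q) to q − p. For instance
  ∂ad = d − a.
The resulting 5×10 matrix has rank 4, and its Smith normal form has invariant factors (1,1,1,1).

Boundary ∂_2: C_2 → C_1 sends each 2-simplex [p,q,r] to [q,r] − [p,r] + [p,q]. For instance
  ∂abd = bd − ad + ab,
  ∂acd = cd − ad + ac.
The resulting 10×10 matrix has rank 6, and its Smith normal form has invariant factors (1,1,1,1,1,1).

Boundary ∂_3: C_3 → C_2 sends each 3-simplex σ to the alternating sum Σ_i (−1)^i (σ with its i-th vertex removed). For instance
  ∂acde = cde − ade + ace − acd,
  ∂abcd = bcd − acd + abd − abc.
The 10×5 boundary matrix has rank 4 and Smith normal form diag(1,1,1,1).

Now H_k = ker ∂_k / im ∂_{k+1}, so:

  H_0: rank C_0 − rank ∂_1 = 5 − 4 = 1, and the invariant factors of ∂_1 are all 1, so H_0 = Z.
  H_1: rank ker ∂_1 − rank ∂_2 = (10 − 4) − 6 = 0, and the invariant factors of ∂_2 are all 1, so H_1 = 0.
  H_2: rank ker ∂_2 − rank ∂_3 = (10 − 6) − 4 = 0, and the invariant factors of ∂_3 are all 1, so H_2 = 0.
  H_3: rank ker ∂_3 − rank ∂_4 = (5 − 4) − 0 = 1, and there is no ∂_4, so H_3 = Z.

H_0 ≅ Z,  H_1 = 0,  H_2 = 0,  H_3 ≅ Z.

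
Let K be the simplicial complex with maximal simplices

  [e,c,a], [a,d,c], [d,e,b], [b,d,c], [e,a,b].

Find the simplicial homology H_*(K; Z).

Take the total order a < b < c < d < e on the vertex set. Then K (dimension 2) consists of the simplices:

  0-simplices (5): a, b, c, d, e
  1-simplices (10): ab, ac, ad, ae, bc, bd, be, cd, ce, de
  2-simplices (5): abe, acd, ace, bcd, bde

giving chain groups C_0 ≅ Z^5, C_1 ≅ Z^10, C_2 ≅ Z^5.

Boundary ∂_1: C_1 → C_0 is given by ∂[p,q] = [q] − [p]. For instance
  ∂be = e − b.
The 5×10 boundary matrix has rank 4 and Smith normal form diag(1,1,1,1).

∂_2: C_2 → C_1 acts by ∂[p,q,r] = [q,r] − [p,r] + [p,q]. For instance
  ∂abe = be − ae + ab,
  ∂acd = cd − ad + ac.
The resulting 10×5 matrix has rank 5, and its Smith normal form has invariant factors (1,1,1,1,1).

From H_k ≅ ker(∂_k) / im(∂_{k+1}) we obtain:

  H_0: rank C_0 − rank ∂_1 = 5 − 4 = 1, and the invariant factors of ∂_1 are all 1, so H_0 ≅ Z.
  H_1: rank ker ∂_1 − rank ∂_2 = (10 − 4) − 5 = 1, and the invariant factors of ∂_2 are all 1, so H_1 ≅ Z.
  H_2: rank ker ∂_2 − rank ∂_3 = (5 − 5) − 0 = 0, and there is no ∂_3, so H_2 ≅ 0.

H_0 ≅ Z,  H_1 ≅ Z,  H_2 = 0.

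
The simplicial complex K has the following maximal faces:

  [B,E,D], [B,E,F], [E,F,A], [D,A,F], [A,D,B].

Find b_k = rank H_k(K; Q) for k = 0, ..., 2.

b_0 = 1, b_1 = 1, b_2 = 0.

We work with the vertex ordering A < B < D < E < F. The simplices of K, each written with vertices in increasing order, are:

  0-simplices (5): A, B, D, E, F
  1-simplices (10): AB, AD, AE, AF, BD, BE, BF, DE, DF, EF
  2-simplices (5): ABD, ADF, AEF, BDE, BEF

giving chain groups C_0 ≅ Z^5, C_1 ≅ Z^10, C_2 ≅ Z^5.

The boundary map ∂_1: C_1 → C_0 sends each edge [p,q] (with p < q) to q − p. For instance
  ∂DF = F − D.
The 5×10 boundary matrix has rank 4 and Smith normal form diag(1,1,1,1).

The boundary map ∂_2: C_2 → C_1 acts by ∂[p,q,r] = [q,r] − [p,r] + [p,q]. For instance
  ∂ADF = DF − AF + AD,
  ∂BEF = EF − BF + BE.
This gives a 10×5 integer matrix of rank 5; reducing to Smith normal form yields diagonal entries (1,1,1,1,1).

Reading off H_k = ker ∂_k / im ∂_{k+1}:

  H_0: rank C_0 − rank ∂_1 = 5 − 4 = 1, and the invariant factors of ∂_1 are all 1, so H_0 ≅ Z.
  H_1: rank ker ∂_1 − rank ∂_2 = (10 − 4) − 5 = 1, and the invariant factors of ∂_2 are all 1, so H_1 ≅ Z.
  H_2: rank ker ∂_2 − rank ∂_3 = (5 − 5) − 0 = 0, and there is no ∂_3, so H_2 ≅ 0.

Hence the Betti numbers are b_0 = 1, b_1 = 1, b_2 = 0.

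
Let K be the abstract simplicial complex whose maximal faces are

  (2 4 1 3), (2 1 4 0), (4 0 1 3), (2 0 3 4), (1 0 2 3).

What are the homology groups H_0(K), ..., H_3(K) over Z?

K has 5 vertices, 10 edges, 10 triangles, 5 3-simplices.
rank ∂_0 = 0, rank ∂_1 = 4 ⇒ b_0 = 5 − 0 − 4 = 1; all invariant factors of ∂_1 are 1 so no torsion. So H_0 ≅ Z.
rank ∂_1 = 4, rank ∂_2 = 6 ⇒ b_1 = 10 − 4 − 6 = 0; all invariant factors of ∂_2 are 1 so no torsion. So H_1 ≅ 0.
rank ∂_2 = 6, rank ∂_3 = 4 ⇒ b_2 = 10 − 6 − 4 = 0; all invariant factors of ∂_3 are 1 so no torsion. So H_2 ≅ 0.
rank ∂_3 = 4, rank ∂_4 = 0 ⇒ b_3 = 5 − 4 − 0 = 1. So H_3 ≅ Z.

H_0 ≅ Z,  H_1 = 0,  H_2 = 0,  H_3 ≅ Z.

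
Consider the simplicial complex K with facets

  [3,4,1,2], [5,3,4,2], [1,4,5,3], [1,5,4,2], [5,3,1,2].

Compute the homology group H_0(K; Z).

We work with the vertex ordering 1 < 2 < 3 < 4 < 5. The simplices of K, each written with vertices in increasing order, are:

  0-simplices (5): [1], [2], [3], [4], [5]
  1-simplices (10): [1,2], [1,3], [1,4], [1,5], [2,3], [2,4], [2,5], [3,4], [3,5], [4,5]
  2-simplices (10): [1,2,3], [1,2,4], [1,2,5], [1,3,4], [1,3,5], [1,4,5], [2,3,4], [2,3,5], [2,4,5], [3,4,5]
  3-simplices (5): [1,2,3,4], [1,2,3,5], [1,2,4,5], [1,3,4,5], [2,3,4,5]

Hence C_0 ≅ Z^5, C_1 ≅ Z^10, C_2 ≅ Z^10, C_3 ≅ Z^5.

∂_1: C_1 → C_0 is given by ∂[p,q] = [q] − [p]. For instance
  ∂[4,5] = [5] − [4].
The resulting 5×10 matrix has rank 4, and its Smith normal form has invariant factors (1,1,1,1).

The boundary map ∂_2: C_2 → C_1 maps a triangle to the signed sum of its edges. For instance
  ∂[1,3,4] = [3,4] − [1,4] + [1,3],
  ∂[1,2,4] = [2,4] − [1,4] + [1,2].
As a 10×10 matrix over Z this has rank 6, with invariant factors (1,1,1,1,1,1).

The boundary map ∂_3: C_3 → C_2 sends each 3-simplex σ to the alternating sum Σ_i (−1)^i (σ with its i-th vertex removed). For instance
  ∂[2,3,4,5] = [3,4,5] − [2,4,5] + [2,3,5] − [2,3,4],
  ∂[1,3,4,5] = [3,4,5] − [1,4,5] + [1,3,5] − [1,3,4].
As a 10×5 matrix over Z this has rank 4, with invariant factors (1,1,1,1).

Computing H_k = (kernel of ∂_k) / (image of ∂_{k+1}):

  H_0: rank C_0 − rank ∂_1 = 5 − 4 = 1, and the invariant factors of ∂_1 are all 1, so H_0 ≅ Z.

(K is a triangulation of the 3-sphere S^3.)

H_0 ≅ Z.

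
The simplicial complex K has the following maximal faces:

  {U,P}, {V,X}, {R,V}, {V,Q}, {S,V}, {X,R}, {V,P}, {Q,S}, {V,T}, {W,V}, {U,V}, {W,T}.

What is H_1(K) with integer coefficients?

Order the vertices as P < Q < R < S < T < U < V < W < X. Listing each simplex with vertices in this order, K has dimension 1 with simplices:

  0-simplices (9): P, Q, R, S, T, U, V, W, X
  1-simplices (12): PU, PV, QS, QV, RV, RX, SV, TV, TW, UV, VW, VX

giving chain groups C_0 ≅ Z^9, C_1 ≅ Z^12.

The boundary map ∂_1: C_1 → C_0 is given by ∂[p,q] = [q] − [p]. For instance
  ∂TV = V − T.
As a 9×12 matrix over Z this has rank 8, with invariant factors (1,1,1,1,1,1,1,1).

From H_k ≅ ker(∂_k) / im(∂_{k+1}) we obtain:

  H_1: rank ker ∂_1 − rank ∂_2 = (12 − 8) − 0 = 4, and there is no ∂_2, so H_1 ≅ Z^4.

(K is a triangulation of a wedge of 4 circles.)

H_1 ≅ Z^4.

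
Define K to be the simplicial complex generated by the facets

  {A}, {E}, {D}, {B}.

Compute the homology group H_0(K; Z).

We work with the vertex ordering A < B < D < E. The simplices of K, each written with vertices in increasing order, are:

  0-simplices (4): A, B, D, E

so the chain groups are C_0 ≅ Z^4.

Computing H_k = (kernel of ∂_k) / (image of ∂_{k+1}):

  H_0: rank C_0 − rank ∂_1 = 4 − 0 = 4, and there is no ∂_1, so H_0 ≅ Z^4.

H_0 ≅ Z^4.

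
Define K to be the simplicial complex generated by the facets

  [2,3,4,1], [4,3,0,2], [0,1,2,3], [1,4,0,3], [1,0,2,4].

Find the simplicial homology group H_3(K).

K has 5 vertices, 10 edges, 10 triangles, 5 3-simplices.
rank ∂_3 = 4, rank ∂_4 = 0 ⇒ b_3 = 5 − 4 − 0 = 1. So H_3 = Z.

H_3 ≅ Z.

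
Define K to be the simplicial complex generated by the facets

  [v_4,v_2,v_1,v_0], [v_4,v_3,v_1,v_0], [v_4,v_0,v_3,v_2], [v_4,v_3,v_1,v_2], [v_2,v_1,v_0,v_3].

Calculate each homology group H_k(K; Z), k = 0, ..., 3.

H_0 ≅ Z,  H_1 = 0,  H_2 = 0,  H_3 ≅ Z.

Order the vertices as v_0 < v_1 < v_2 < v_3 < v_4. Listing each simplex with vertices in this order, K has dimension 3 with simplices:

  0-simplices (5): [v_0], [v_1], [v_2], [v_3], [v_4]
  1-simplices (10): [v_0,v_1], [v_0,v_2], [v_0,v_3], [v_0,v_4], [v_1,v_2], [v_1,v_3], [v_1,v_4], [v_2,v_3], [v_2,v_4], [v_3,v_4]
  2-simplices (10): [v_0,v_1,v_2], [v_0,v_1,v_3], [v_0,v_1,v_4], [v_0,v_2,v_3], [v_0,v_2,v_4], [v_0,v_3,v_4], [v_1,v_2,v_3], [v_1,v_2,v_4], [v_1,v_3,v_4], [v_2,v_3,v_4]
  3-simplices (5): [v_0,v_1,v_2,v_3], [v_0,v_1,v_2,v_4], [v_0,v_1,v_3,v_4], [v_0,v_2,v_3,v_4], [v_1,v_2,v_3,v_4]

so the chain groups are C_0 ≅ Z^5, C_1 ≅ Z^10, C_2 ≅ Z^10, C_3 ≅ Z^5.

∂_1: C_1 → C_0 maps an edge to its endpoints' difference, ∂[p,q] = q − p. For instance
  ∂[v_2,v_3] = [v_3] − [v_2].
The resulting 5×10 matrix has rank 4, and its Smith normal form has invariant factors (1,1,1,1).

The boundary map ∂_2: C_2 → C_1 sends each 2-simplex [p,q,r] to [q,r] − [p,r] + [p,q]. For instance
  ∂[v_2,v_3,v_4] = [v_3,v_4] − [v_2,v_4] + [v_2,v_3],
  ∂[v_0,v_1,v_3] = [v_1,v_3] − [v_0,v_3] + [v_0,v_1].
As a 10×10 matrix over Z this has rank 6, with invariant factors (1,1,1,1,1,1).

Boundary ∂_3: C_3 → C_2 sends each 3-simplex σ to the alternating sum Σ_i (−1)^i (σ with its i-th vertex removed). For instance
  ∂[v_0,v_1,v_2,v_4] = [v_1,v_2,v_4] − [v_0,v_2,v_4] + [v_0,v_1,v_4] − [v_0,v_1,v_2],
  ∂[v_0,v_1,v_3,v_4] = [v_1,v_3,v_4] − [v_0,v_3,v_4] + [v_0,v_1,v_4] − [v_0,v_1,v_3].
As a 10×5 matrix over Z this has rank 4, with invariant factors (1,1,1,1).

Reading off H_k = ker ∂_k / im ∂_{k+1}:

  H_0: rank C_0 − rank ∂_1 = 5 − 4 = 1, and the invariant factors of ∂_1 are all 1, so H_0 = Z.
  H_1: rank ker ∂_1 − rank ∂_2 = (10 − 4) − 6 = 0, and the invariant factors of ∂_2 are all 1, so H_1 = 0.
  H_2: rank ker ∂_2 − rank ∂_3 = (10 − 6) − 4 = 0, and the invariant factors of ∂_3 are all 1, so H_2 = 0.
  H_3: rank ker ∂_3 − rank ∂_4 = (5 − 4) − 0 = 1, and there is no ∂_4, so H_3 = Z.

As a check, the Euler characteristic is 5 − 10 + 10 − 5 = 0, which agrees with 1 − 0 + 0 − 1 = 0.
(K is a triangulation of the 3-sphere S^3.)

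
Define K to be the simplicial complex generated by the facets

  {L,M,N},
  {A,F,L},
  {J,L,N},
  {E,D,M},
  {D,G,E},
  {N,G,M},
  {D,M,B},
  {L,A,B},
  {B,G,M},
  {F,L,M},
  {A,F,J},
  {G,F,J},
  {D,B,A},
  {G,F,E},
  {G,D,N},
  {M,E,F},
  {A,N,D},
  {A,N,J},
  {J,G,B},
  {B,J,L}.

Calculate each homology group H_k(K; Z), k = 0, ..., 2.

H_0 = Z,  H_1 = Z ⊕ Z_2,  H_2 = 0.

K has 10 vertices, 30 edges, 20 triangles.
rank ∂_0 = 0, rank ∂_1 = 9 ⇒ b_0 = 10 − 0 − 9 = 1; all invariant factors of ∂_1 are 1 so no torsion. So H_0 = Z.
rank ∂_1 = 9, rank ∂_2 = 20 ⇒ b_1 = 30 − 9 − 20 = 1; ∂_2 has invariant factor(s) [2] giving torsion. So H_1 = Z ⊕ Z_2.
rank ∂_2 = 20, rank ∂_3 = 0 ⇒ b_2 = 20 − 20 − 0 = 0. So H_2 = 0.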